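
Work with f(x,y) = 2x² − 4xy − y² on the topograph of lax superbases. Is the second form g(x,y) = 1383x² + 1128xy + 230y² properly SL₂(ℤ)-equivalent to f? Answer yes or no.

D₁ = 24, D₂ = 24
river cycle of f (length 2): (-1, 4, 2), (2, 4, -1)
river cycle of g (length 2): (2, 4, -1), (-1, 4, 2)
cycles coincide ⇒ equivalent

yes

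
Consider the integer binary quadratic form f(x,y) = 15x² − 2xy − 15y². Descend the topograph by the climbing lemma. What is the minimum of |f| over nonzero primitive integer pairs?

descent: ρ → (-15,2,15)  [lands on river]
river: ρ → (15,28,-2)
river: ρ → (-2,28,15)
river: ρ → (15,2,-15)
river: ρ → (-15,28,2)
river: ρ → (2,28,-15)
closes: descent 1, river 6
min |a| on river = 2

2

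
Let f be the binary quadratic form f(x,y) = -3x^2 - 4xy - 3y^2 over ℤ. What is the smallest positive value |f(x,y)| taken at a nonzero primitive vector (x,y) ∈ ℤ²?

translate: b→-2 (≡4 mod 6), so (3,4,3)→(3,-2,2)
flip: (3,-2,2)→(2,2,3)
reduced (well bottom): (2,2,3) with a≤c, −a<b≤a
well minimum |f| = |-2| = 2 (negative-definite)

2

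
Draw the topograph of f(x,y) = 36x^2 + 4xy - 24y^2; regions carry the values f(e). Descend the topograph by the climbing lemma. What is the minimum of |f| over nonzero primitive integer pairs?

descent: ρ → (-24,44,16)  [lands on river]
river: ρ → (16,52,-12)
river: ρ → (-12,44,32)
river: ρ → (32,20,-24)
river: ρ → (-24,28,28)
river: ρ → (28,28,-24)
river: ρ → (-24,20,32)
river: ρ → (32,44,-12)
river: ρ → (-12,52,16)
river: ρ → (16,44,-24)
river: ρ → (-24,52,8)
river: ρ → (8,44,-48)
river: ρ → (-48,52,4)
river: ρ → (4,52,-48)
river: ρ → (-48,44,8)
river: ρ → (8,52,-24)
closes: descent 1, river 16
min |a| on river = 4

4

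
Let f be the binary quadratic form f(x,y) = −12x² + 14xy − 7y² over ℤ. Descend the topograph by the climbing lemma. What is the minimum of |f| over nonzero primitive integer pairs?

translate: b→10 (≡-14 mod 24), so (12,-14,7)→(12,10,5)
flip: (12,10,5)→(5,-10,12)
translate: b→0 (≡-10 mod 10), so (5,-10,12)→(5,0,7)
reduced (well bottom): (5,0,7) with a≤c, −a<b≤a
well minimum |f| = |-5| = 5 (negative-definite)

5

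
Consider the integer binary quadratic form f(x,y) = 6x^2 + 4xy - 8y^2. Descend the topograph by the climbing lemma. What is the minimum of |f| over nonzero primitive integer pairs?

river: ρ → (-8,12,2)
river: ρ → (2,12,-8)
river: ρ → (-8,4,6)
river: ρ → (6,8,-6)
river: ρ → (-6,4,8)
river: ρ → (8,12,-2)
river: ρ → (-2,12,8)
river: ρ → (8,4,-6)
river: ρ → (-6,8,6)
river: ρ → (6,4,-8)
closes: descent 0, river 10
min |a| on river = 2

2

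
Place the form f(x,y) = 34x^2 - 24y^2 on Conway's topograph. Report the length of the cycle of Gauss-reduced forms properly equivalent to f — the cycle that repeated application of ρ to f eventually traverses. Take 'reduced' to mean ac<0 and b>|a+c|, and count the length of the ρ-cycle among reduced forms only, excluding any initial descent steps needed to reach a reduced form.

D = 3264, ⌊√D⌋ = 57
descent: ρ → (-24,48,10)  [lands on river]
river: ρ → (10,52,-14)
river: ρ → (-14,32,40)
river: ρ → (40,48,-6)
river: ρ → (-6,48,40)
river: ρ → (40,32,-14)
river: ρ → (-14,52,10)
river: ρ → (10,48,-24)
ρ-cycle length = 8 (tail of 1 descent step not counted)

8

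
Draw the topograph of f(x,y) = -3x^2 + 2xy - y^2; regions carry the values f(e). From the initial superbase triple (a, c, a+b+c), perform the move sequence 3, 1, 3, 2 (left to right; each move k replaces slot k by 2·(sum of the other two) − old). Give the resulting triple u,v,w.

start (-3,-1,-2) = (f(1,0),f(0,1),f(1,1))
replace slot 3: 2·((-3)+(-1)) − (-2) = -6 → (-3,-1,-6)
replace slot 1: 2·((-1)+(-6)) − (-3) = -11 → (-11,-1,-6)
replace slot 3: 2·((-11)+(-1)) − (-6) = -18 → (-11,-1,-18)
replace slot 2: 2·((-11)+(-18)) − (-1) = -57 → (-11,-57,-18)

-11,-57,-18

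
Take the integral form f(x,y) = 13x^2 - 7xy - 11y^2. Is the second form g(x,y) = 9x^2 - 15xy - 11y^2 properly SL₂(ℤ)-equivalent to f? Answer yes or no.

D₁ = 621, D₂ = 621
river cycle of f (length 4): (-11, 7, 13), (13, 19, -5), (-5, 21, 9), (9, 15, -11)
river cycle of g (length 4): (-11, 15, 9), (9, 21, -5), (-5, 19, 13), (13, 7, -11)
cycles differ ⇒ inequivalent

no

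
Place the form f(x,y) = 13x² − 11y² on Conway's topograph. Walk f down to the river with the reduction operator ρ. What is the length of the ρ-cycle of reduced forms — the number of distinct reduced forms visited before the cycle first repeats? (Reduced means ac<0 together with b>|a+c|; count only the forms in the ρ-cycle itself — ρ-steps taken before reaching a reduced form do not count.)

D = 572, ⌊√D⌋ = 23
descent: ρ → (-11,22,2)  [lands on river]
river: ρ → (2,22,-11)
ρ-cycle length = 2 (tail of 1 descent step not counted)

2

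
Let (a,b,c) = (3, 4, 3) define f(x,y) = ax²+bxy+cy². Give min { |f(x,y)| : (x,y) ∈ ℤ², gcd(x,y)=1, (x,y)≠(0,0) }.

translate: b→-2 (≡4 mod 6), so (3,4,3)→(3,-2,2)
flip: (3,-2,2)→(2,2,3)
reduced (well bottom): (2,2,3) with a≤c, −a<b≤a
well minimum = a = 2

2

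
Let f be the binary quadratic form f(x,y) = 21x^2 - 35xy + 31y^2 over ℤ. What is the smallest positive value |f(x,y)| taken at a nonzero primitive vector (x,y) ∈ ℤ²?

translate: b→7 (≡-35 mod 42), so (21,-35,31)→(21,7,17)
flip: (21,7,17)→(17,-7,21)
reduced (well bottom): (17,-7,21) with a≤c, −a<b≤a
well minimum = a = 17

17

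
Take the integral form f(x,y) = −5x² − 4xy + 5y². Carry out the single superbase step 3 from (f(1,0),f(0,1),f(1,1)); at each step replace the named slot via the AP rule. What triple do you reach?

start (-5,5,-4) = (f(1,0),f(0,1),f(1,1))
replace slot 3: 2·((-5)+5) − (-4) = 4 → (-5,5,4)

-5,5,4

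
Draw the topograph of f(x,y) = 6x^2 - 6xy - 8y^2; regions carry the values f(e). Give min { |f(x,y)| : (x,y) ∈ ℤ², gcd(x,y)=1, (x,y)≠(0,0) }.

descent: ρ → (-8,6,6)  [lands on river]
river: ρ → (6,6,-8)
river: ρ → (-8,10,4)
river: ρ → (4,14,-2)
river: ρ → (-2,14,4)
river: ρ → (4,10,-8)
closes: descent 1, river 6
min |a| on river = 2

2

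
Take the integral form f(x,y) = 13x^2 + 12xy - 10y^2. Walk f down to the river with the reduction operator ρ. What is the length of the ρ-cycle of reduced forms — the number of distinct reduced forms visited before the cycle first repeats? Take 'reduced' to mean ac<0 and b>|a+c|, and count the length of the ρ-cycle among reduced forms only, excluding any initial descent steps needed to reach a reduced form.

D = 664, ⌊√D⌋ = 25
river: ρ → (-10,8,15)
river: ρ → (15,22,-3)
river: ρ → (-3,20,22)
river: ρ → (22,24,-1)
river: ρ → (-1,24,22)
river: ρ → (22,20,-3)
river: ρ → (-3,22,15)
river: ρ → (15,8,-10)
river: ρ → (-10,12,13)
river: ρ → (13,14,-9)
river: ρ → (-9,22,5)
river: ρ → (5,18,-17)
river: ρ → (-17,16,6)
river: ρ → (6,20,-11)
river: ρ → (-11,24,2)
river: ρ → (2,24,-11)
river: ρ → (-11,20,6)
river: ρ → (6,16,-17)
river: ρ → (-17,18,5)
river: ρ → (5,22,-9)
river: ρ → (-9,14,13)
river: ρ → (13,12,-10)
ρ-cycle length = 22 (tail of 0 descent steps not counted)

22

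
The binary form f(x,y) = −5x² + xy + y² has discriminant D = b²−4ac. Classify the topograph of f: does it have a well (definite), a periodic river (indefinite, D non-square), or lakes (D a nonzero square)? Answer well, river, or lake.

D = b²−4ac = 1² − 4·(-5)·1 = 21
D > 0 non-square ⇒ indefinite ⇒ periodic river

river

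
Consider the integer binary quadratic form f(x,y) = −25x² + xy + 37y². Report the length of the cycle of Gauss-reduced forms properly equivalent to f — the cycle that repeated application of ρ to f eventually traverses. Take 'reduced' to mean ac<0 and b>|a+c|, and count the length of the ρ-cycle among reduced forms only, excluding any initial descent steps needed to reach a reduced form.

D = 3701, ⌊√D⌋ = 60
descent: ρ → (37,-1,-25)
descent: ρ → (-25,51,11)  [lands on river]
river: ρ → (11,59,-5)
river: ρ → (-5,51,55)
river: ρ → (55,59,-1)
river: ρ → (-1,59,55)
river: ρ → (55,51,-5)
river: ρ → (-5,59,11)
river: ρ → (11,51,-25)
river: ρ → (-25,49,13)
river: ρ → (13,55,-13)
river: ρ → (-13,49,25)
river: ρ → (25,51,-11)
river: ρ → (-11,59,5)
river: ρ → (5,51,-55)
river: ρ → (-55,59,1)
river: ρ → (1,59,-55)
river: ρ → (-55,51,5)
river: ρ → (5,59,-11)
river: ρ → (-11,51,25)
river: ρ → (25,49,-13)
river: ρ → (-13,55,13)
river: ρ → (13,49,-25)
ρ-cycle length = 22 (tail of 2 descent steps not counted)

22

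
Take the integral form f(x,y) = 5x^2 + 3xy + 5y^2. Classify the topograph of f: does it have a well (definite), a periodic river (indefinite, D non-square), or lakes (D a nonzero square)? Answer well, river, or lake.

D = b²−4ac = 3² − 4·5·5 = -91
D < 0 ⇒ definite ⇒ every region one sign ⇒ single well

well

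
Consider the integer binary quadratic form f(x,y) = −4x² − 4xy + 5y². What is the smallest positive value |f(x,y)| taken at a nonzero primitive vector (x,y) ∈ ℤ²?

descent: ρ → (5,4,-4)  [lands on river]
river: ρ → (-4,4,5)
river: ρ → (5,6,-3)
river: ρ → (-3,6,5)
closes: descent 1, river 4
min |a| on river = 3

3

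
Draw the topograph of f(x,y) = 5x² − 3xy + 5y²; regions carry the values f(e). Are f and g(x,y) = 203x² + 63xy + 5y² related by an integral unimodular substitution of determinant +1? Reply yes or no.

D₁ = -91, D₂ = -91
f: flip: (5,-3,5)→(5,3,5)
f: reduced (well bottom): (5,3,5) with a≤c, −a<b≤a
g: flip: (203,63,5)→(5,-63,203)
g: translate: b→-3 (≡-63 mod 10), so (5,-63,203)→(5,-3,5)
g: flip: (5,-3,5)→(5,3,5)
g: reduced (well bottom): (5,3,5) with a≤c, −a<b≤a
reduced forms (5, 3, 5) vs (5, 3, 5) ⇒ equivalent

yes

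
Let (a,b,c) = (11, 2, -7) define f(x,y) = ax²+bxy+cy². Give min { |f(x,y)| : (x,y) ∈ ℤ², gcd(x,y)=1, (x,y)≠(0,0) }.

descent: ρ → (-7,12,6)  [lands on river]
river: ρ → (6,12,-7)
river: ρ → (-7,16,2)
river: ρ → (2,16,-7)
closes: descent 1, river 4
min |a| on river = 2

2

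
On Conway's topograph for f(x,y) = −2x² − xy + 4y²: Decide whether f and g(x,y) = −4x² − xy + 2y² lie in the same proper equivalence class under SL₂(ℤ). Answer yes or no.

D₁ = 33, D₂ = 33
river cycle of f (length 4): (-2, 3, 3), (3, 3, -2), (-2, 5, 1), (1, 5, -2)
river cycle of g (length 4): (2, 5, -1), (-1, 5, 2), (2, 3, -3), (-3, 3, 2)
cycles differ ⇒ inequivalent

no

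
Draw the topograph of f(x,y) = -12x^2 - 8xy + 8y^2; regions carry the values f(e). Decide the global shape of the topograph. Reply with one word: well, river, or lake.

D = b²−4ac = (-8)² − 4·(-12)·8 = 448
D > 0 non-square ⇒ indefinite ⇒ periodic river

river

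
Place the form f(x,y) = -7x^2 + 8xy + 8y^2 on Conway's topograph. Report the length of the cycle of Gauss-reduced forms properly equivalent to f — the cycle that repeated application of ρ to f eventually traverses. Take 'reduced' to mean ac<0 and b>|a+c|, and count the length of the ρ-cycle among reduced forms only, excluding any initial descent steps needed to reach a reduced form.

D = 288, ⌊√D⌋ = 16
river: ρ → (8,8,-7)
river: ρ → (-7,6,9)
river: ρ → (9,12,-4)
river: ρ → (-4,12,9)
river: ρ → (9,6,-7)
river: ρ → (-7,8,8)
ρ-cycle length = 6 (tail of 0 descent steps not counted)

6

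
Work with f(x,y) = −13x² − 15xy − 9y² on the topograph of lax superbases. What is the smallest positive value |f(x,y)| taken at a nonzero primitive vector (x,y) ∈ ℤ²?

translate: b→-11 (≡15 mod 26), so (13,15,9)→(13,-11,7)
flip: (13,-11,7)→(7,11,13)
translate: b→-3 (≡11 mod 14), so (7,11,13)→(7,-3,9)
reduced (well bottom): (7,-3,9) with a≤c, −a<b≤a
well minimum |f| = |-7| = 7 (negative-definite)

7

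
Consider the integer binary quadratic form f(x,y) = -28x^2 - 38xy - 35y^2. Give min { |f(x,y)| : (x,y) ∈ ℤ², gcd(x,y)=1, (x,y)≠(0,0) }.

translate: b→-18 (≡38 mod 56), so (28,38,35)→(28,-18,25)
flip: (28,-18,25)→(25,18,28)
reduced (well bottom): (25,18,28) with a≤c, −a<b≤a
well minimum |f| = |-25| = 25 (negative-definite)

25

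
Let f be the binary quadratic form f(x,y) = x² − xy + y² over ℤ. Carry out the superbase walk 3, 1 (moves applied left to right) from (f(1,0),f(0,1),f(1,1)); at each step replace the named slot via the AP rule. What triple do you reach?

start (1,1,1) = (f(1,0),f(0,1),f(1,1))
replace slot 3: 2·(1+1) − 1 = 3 → (1,1,3)
replace slot 1: 2·(1+3) − 1 = 7 → (7,1,3)

7,1,3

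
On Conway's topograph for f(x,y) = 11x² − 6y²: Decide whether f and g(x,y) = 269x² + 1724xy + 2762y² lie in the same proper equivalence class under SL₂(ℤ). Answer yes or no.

D₁ = 264, D₂ = 264
river cycle of f (length 6): (-6, 12, 5), (5, 8, -10), (-10, 12, 3), (3, 12, -10), (-10, 8, 5), (5, 12, -6)
river cycle of g (length 6): (-6, 12, 5), (5, 8, -10), (-10, 12, 3), (3, 12, -10), (-10, 8, 5), (5, 12, -6)
cycles coincide ⇒ equivalent

yes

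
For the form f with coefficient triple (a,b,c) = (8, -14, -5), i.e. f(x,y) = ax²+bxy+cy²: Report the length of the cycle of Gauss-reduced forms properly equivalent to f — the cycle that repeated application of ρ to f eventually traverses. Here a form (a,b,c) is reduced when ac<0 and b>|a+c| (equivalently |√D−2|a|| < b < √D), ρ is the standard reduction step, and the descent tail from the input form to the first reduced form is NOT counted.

D = 356, ⌊√D⌋ = 18
descent: ρ → (-5,14,8)  [lands on river]
river: ρ → (8,18,-1)
river: ρ → (-1,18,8)
river: ρ → (8,14,-5)
river: ρ → (-5,16,5)
river: ρ → (5,14,-8)
river: ρ → (-8,18,1)
river: ρ → (1,18,-8)
river: ρ → (-8,14,5)
river: ρ → (5,16,-5)
ρ-cycle length = 10 (tail of 1 descent step not counted)

10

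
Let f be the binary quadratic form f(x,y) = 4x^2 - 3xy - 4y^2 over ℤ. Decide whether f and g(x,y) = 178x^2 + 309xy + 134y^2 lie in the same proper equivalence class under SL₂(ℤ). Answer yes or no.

D₁ = 73, D₂ = 73
river cycle of f (length 18): (-4, 3, 4), (4, 5, -3), (-3, 7, 2), (2, 5, -6), (-6, 7, 1), (1, 7, -6), (-6, 5, 2), (2, 7, -3), (-3, 5, 4), (4, 3, -4), … (8 more)
river cycle of g (length 18): (3, 5, -4), (-4, 3, 4), (4, 5, -3), (-3, 7, 2), (2, 5, -6), (-6, 7, 1), (1, 7, -6), (-6, 5, 2), (2, 7, -3), (-3, 5, 4), … (8 more)
cycles coincide ⇒ equivalent

yes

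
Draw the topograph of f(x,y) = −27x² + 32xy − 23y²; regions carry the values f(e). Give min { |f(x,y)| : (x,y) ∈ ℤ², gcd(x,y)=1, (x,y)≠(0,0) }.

translate: b→22 (≡-32 mod 54), so (27,-32,23)→(27,22,18)
flip: (27,22,18)→(18,-22,27)
translate: b→14 (≡-22 mod 36), so (18,-22,27)→(18,14,23)
reduced (well bottom): (18,14,23) with a≤c, −a<b≤a
well minimum |f| = |-18| = 18 (negative-definite)

18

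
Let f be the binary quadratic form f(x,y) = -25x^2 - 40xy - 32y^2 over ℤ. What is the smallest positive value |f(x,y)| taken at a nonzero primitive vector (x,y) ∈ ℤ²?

translate: b→-10 (≡40 mod 50), so (25,40,32)→(25,-10,17)
flip: (25,-10,17)→(17,10,25)
reduced (well bottom): (17,10,25) with a≤c, −a<b≤a
well minimum |f| = |-17| = 17 (negative-definite)

17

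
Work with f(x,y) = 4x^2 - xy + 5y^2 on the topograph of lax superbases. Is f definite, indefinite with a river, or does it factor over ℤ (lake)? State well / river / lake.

D = b²−4ac = (-1)² − 4·4·5 = -79
D < 0 ⇒ definite ⇒ every region one sign ⇒ single well

well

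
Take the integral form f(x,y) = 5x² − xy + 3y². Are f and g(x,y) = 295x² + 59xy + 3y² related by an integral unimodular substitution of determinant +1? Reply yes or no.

D₁ = -59, D₂ = -59
f: flip: (5,-1,3)→(3,1,5)
f: reduced (well bottom): (3,1,5) with a≤c, −a<b≤a
g: flip: (295,59,3)→(3,-59,295)
g: translate: b→1 (≡-59 mod 6), so (3,-59,295)→(3,1,5)
g: reduced (well bottom): (3,1,5) with a≤c, −a<b≤a
reduced forms (3, 1, 5) vs (3, 1, 5) ⇒ equivalent

yes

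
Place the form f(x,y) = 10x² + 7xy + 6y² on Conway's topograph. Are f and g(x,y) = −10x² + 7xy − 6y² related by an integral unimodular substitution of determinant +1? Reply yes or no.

D₁ = -191, D₂ = -191
f: flip: (10,7,6)→(6,-7,10)
f: translate: b→5 (≡-7 mod 12), so (6,-7,10)→(6,5,9)
f: reduced (well bottom): (6,5,9) with a≤c, −a<b≤a
g is negative-definite; reduce −g:
−g: flip: (10,-7,6)→(6,7,10)
−g: translate: b→-5 (≡7 mod 12), so (6,7,10)→(6,-5,9)
−g: reduced (well bottom): (6,-5,9) with a≤c, −a<b≤a
flip sign back: reduced form of g is (-6,5,-9)
reduced forms (6, 5, 9) vs (-6, 5, -9) ⇒ inequivalent

no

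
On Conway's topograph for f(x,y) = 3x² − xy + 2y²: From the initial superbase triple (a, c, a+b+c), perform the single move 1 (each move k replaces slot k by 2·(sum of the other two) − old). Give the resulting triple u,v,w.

start (3,2,4) = (f(1,0),f(0,1),f(1,1))
replace slot 1: 2·(2+4) − 3 = 9 → (9,2,4)

9,2,4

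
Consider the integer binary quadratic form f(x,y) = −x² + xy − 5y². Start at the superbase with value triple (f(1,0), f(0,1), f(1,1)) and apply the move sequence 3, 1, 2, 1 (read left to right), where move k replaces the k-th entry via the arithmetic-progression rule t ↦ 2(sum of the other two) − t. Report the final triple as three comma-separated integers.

start (-1,-5,-5) = (f(1,0),f(0,1),f(1,1))
replace slot 3: 2·((-1)+(-5)) − (-5) = -7 → (-1,-5,-7)
replace slot 1: 2·((-5)+(-7)) − (-1) = -23 → (-23,-5,-7)
replace slot 2: 2·((-23)+(-7)) − (-5) = -55 → (-23,-55,-7)
replace slot 1: 2·((-55)+(-7)) − (-23) = -101 → (-101,-55,-7)

-101,-55,-7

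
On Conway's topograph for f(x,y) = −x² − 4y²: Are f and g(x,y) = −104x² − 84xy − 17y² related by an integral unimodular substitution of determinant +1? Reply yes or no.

D₁ = -16, D₂ = -16
f is negative-definite; reduce −f:
−f: reduced (well bottom): (1,0,4) with a≤c, −a<b≤a
flip sign back: reduced form of f is (-1,0,-4)
g is negative-definite; reduce −g:
−g: flip: (104,84,17)→(17,-84,104)
−g: translate: b→-16 (≡-84 mod 34), so (17,-84,104)→(17,-16,4)
−g: flip: (17,-16,4)→(4,16,17)
−g: translate: b→0 (≡16 mod 8), so (4,16,17)→(4,0,1)
−g: flip: (4,0,1)→(1,0,4)
−g: reduced (well bottom): (1,0,4) with a≤c, −a<b≤a
flip sign back: reduced form of g is (-1,0,-4)
reduced forms (-1, 0, -4) vs (-1, 0, -4) ⇒ equivalent

yes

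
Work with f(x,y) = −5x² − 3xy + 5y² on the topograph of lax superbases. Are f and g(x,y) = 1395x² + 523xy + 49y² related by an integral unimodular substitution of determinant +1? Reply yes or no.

D₁ = 109, D₂ = 109
river cycle of f (length 14): (5, 3, -5), (-5, 7, 3), (3, 5, -7), (-7, 9, 1), (1, 9, -7), (-7, 5, 3), (3, 7, -5), (-5, 3, 5), (5, 7, -3), (-3, 5, 7), … (4 more)
river cycle of g (length 14): (5, 3, -5), (-5, 7, 3), (3, 5, -7), (-7, 9, 1), (1, 9, -7), (-7, 5, 3), (3, 7, -5), (-5, 3, 5), (5, 7, -3), (-3, 5, 7), … (4 more)
cycles coincide ⇒ equivalent

yes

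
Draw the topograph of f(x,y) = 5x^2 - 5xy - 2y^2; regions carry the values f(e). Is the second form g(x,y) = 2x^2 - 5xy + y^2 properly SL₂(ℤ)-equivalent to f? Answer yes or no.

D₁ = 65, D₂ = 17
discriminants differ ⇒ not SL₂(ℤ)-equivalent

no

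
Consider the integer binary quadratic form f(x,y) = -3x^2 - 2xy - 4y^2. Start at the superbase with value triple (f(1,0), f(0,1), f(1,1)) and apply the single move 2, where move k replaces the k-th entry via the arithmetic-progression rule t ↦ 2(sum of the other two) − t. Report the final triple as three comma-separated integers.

start (-3,-4,-9) = (f(1,0),f(0,1),f(1,1))
replace slot 2: 2·((-3)+(-9)) − (-4) = -20 → (-3,-20,-9)

-3,-20,-9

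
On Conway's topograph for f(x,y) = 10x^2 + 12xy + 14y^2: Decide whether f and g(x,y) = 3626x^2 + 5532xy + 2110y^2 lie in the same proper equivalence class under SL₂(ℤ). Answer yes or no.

D₁ = -416, D₂ = -416
f: translate: b→-8 (≡12 mod 20), so (10,12,14)→(10,-8,12)
f: reduced (well bottom): (10,-8,12) with a≤c, −a<b≤a
g: translate: b→-1720 (≡5532 mod 7252), so (3626,5532,2110)→(3626,-1720,204)
g: flip: (3626,-1720,204)→(204,1720,3626)
g: translate: b→88 (≡1720 mod 408), so (204,1720,3626)→(204,88,10)
g: flip: (204,88,10)→(10,-88,204)
g: translate: b→-8 (≡-88 mod 20), so (10,-88,204)→(10,-8,12)
g: reduced (well bottom): (10,-8,12) with a≤c, −a<b≤a
reduced forms (10, -8, 12) vs (10, -8, 12) ⇒ equivalent

yes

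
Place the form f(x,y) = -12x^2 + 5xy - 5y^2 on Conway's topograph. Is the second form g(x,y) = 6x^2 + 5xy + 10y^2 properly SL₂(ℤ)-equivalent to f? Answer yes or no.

D₁ = -215, D₂ = -215
f is negative-definite; reduce −f:
−f: flip: (12,-5,5)→(5,5,12)
−f: reduced (well bottom): (5,5,12) with a≤c, −a<b≤a
flip sign back: reduced form of f is (-5,-5,-12)
g: reduced (well bottom): (6,5,10) with a≤c, −a<b≤a
reduced forms (-5, -5, -12) vs (6, 5, 10) ⇒ inequivalent

no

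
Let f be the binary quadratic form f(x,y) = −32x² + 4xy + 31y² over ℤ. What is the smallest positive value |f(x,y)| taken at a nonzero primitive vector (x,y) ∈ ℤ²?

river: ρ → (31,58,-5)
river: ρ → (-5,62,7)
river: ρ → (7,50,-53)
river: ρ → (-53,56,4)
river: ρ → (4,56,-53)
river: ρ → (-53,50,7)
river: ρ → (7,62,-5)
river: ρ → (-5,58,31)
river: ρ → (31,4,-32)
river: ρ → (-32,60,3)
river: ρ → (3,60,-32)
river: ρ → (-32,4,31)
closes: descent 0, river 12
min |a| on river = 3

3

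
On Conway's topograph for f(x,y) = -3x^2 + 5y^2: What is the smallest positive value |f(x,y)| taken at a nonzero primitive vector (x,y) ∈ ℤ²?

descent: ρ → (5,0,-3)
descent: ρ → (-3,6,2)  [lands on river]
river: ρ → (2,6,-3)
closes: descent 2, river 2
min |a| on river = 2

2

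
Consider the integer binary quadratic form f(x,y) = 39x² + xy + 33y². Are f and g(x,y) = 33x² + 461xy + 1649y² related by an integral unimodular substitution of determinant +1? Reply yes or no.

D₁ = -5147, D₂ = -5147
f: flip: (39,1,33)→(33,-1,39)
f: reduced (well bottom): (33,-1,39) with a≤c, −a<b≤a
g: translate: b→-1 (≡461 mod 66), so (33,461,1649)→(33,-1,39)
g: reduced (well bottom): (33,-1,39) with a≤c, −a<b≤a
reduced forms (33, -1, 39) vs (33, -1, 39) ⇒ equivalent

yes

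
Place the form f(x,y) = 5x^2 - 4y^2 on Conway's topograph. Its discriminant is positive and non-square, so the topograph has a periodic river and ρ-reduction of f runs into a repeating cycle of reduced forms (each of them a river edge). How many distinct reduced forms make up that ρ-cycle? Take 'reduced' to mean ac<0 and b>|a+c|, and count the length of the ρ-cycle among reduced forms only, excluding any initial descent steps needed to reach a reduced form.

D = 80, ⌊√D⌋ = 8
descent: ρ → (-4,8,1)  [lands on river]
river: ρ → (1,8,-4)
ρ-cycle length = 2 (tail of 1 descent step not counted)

2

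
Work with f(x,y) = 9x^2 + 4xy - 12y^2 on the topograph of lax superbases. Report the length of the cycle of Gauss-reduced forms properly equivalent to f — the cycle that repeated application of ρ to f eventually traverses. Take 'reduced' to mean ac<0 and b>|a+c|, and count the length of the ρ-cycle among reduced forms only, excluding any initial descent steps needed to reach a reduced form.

D = 448, ⌊√D⌋ = 21
river: ρ → (-12,20,1)
river: ρ → (1,20,-12)
river: ρ → (-12,4,9)
river: ρ → (9,14,-7)
river: ρ → (-7,14,9)
river: ρ → (9,4,-12)
ρ-cycle length = 6 (tail of 0 descent steps not counted)

6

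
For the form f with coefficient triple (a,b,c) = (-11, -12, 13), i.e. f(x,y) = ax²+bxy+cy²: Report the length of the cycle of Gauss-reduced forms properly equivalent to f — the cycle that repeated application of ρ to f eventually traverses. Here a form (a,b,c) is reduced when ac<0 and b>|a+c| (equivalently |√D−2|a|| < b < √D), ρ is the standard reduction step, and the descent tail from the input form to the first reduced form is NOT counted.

D = 716, ⌊√D⌋ = 26
descent: ρ → (13,12,-11)  [lands on river]
river: ρ → (-11,10,14)
river: ρ → (14,18,-7)
river: ρ → (-7,24,5)
river: ρ → (5,26,-2)
river: ρ → (-2,26,5)
river: ρ → (5,24,-7)
river: ρ → (-7,18,14)
river: ρ → (14,10,-11)
river: ρ → (-11,12,13)
river: ρ → (13,14,-10)
river: ρ → (-10,26,1)
river: ρ → (1,26,-10)
river: ρ → (-10,14,13)
ρ-cycle length = 14 (tail of 1 descent step not counted)

14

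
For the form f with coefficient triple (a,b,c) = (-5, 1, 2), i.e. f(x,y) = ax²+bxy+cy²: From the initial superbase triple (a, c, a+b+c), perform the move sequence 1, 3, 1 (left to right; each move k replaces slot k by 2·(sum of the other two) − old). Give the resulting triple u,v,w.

start (-5,2,-2) = (f(1,0),f(0,1),f(1,1))
replace slot 1: 2·(2+(-2)) − (-5) = 5 → (5,2,-2)
replace slot 3: 2·(5+2) − (-2) = 16 → (5,2,16)
replace slot 1: 2·(2+16) − 5 = 31 → (31,2,16)

31,2,16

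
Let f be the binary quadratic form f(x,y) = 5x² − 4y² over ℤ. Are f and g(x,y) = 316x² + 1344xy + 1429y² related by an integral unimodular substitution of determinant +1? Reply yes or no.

D₁ = 80, D₂ = 80
river cycle of f (length 2): (-4, 8, 1), (1, 8, -4)
river cycle of g (length 2): (-4, 8, 1), (1, 8, -4)
cycles coincide ⇒ equivalent

yes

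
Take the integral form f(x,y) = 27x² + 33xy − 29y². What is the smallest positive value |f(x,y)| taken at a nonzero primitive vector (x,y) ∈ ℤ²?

river: ρ → (-29,25,31)
river: ρ → (31,37,-23)
river: ρ → (-23,55,13)
river: ρ → (13,49,-35)
river: ρ → (-35,21,27)
river: ρ → (27,33,-29)
closes: descent 0, river 6
min |a| on river = 13

13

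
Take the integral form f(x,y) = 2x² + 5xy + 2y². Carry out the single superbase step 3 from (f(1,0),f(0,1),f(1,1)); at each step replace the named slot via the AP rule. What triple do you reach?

start (2,2,9) = (f(1,0),f(0,1),f(1,1))
replace slot 3: 2·(2+2) − 9 = -1 → (2,2,-1)

2,2,-1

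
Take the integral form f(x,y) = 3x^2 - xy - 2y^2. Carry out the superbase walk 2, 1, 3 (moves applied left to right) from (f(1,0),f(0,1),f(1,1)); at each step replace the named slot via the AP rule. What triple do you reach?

start (3,-2,0) = (f(1,0),f(0,1),f(1,1))
replace slot 2: 2·(3+0) − (-2) = 8 → (3,8,0)
replace slot 1: 2·(8+0) − 3 = 13 → (13,8,0)
replace slot 3: 2·(13+8) − 0 = 42 → (13,8,42)

13,8,42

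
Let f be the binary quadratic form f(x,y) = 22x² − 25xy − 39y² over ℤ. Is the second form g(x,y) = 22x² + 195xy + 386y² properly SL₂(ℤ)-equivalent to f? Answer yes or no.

D₁ = 4057, D₂ = 4057
river cycle of f (length 162): (-39, 25, 22), (22, 63, -1), (-1, 63, 22), (22, 25, -39), (-39, 53, 8), (8, 59, -18), (-18, 49, 23), (23, 43, -24), (-24, 53, 13), (13, 51, -28), … (152 more)
river cycle of g (length 162): (22, 63, -1), (-1, 63, 22), (22, 25, -39), (-39, 53, 8), (8, 59, -18), (-18, 49, 23), (23, 43, -24), (-24, 53, 13), (13, 51, -28), (-28, 61, 3), … (152 more)
cycles coincide ⇒ equivalent

yes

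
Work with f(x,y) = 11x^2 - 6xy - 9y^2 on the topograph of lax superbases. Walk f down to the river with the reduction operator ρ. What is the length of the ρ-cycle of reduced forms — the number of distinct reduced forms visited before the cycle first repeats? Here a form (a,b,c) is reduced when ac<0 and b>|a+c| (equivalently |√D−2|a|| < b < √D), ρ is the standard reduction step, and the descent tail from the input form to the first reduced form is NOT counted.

D = 432, ⌊√D⌋ = 20
descent: ρ → (-9,6,11)  [lands on river]
river: ρ → (11,16,-4)
river: ρ → (-4,16,11)
river: ρ → (11,6,-9)
river: ρ → (-9,12,8)
river: ρ → (8,20,-1)
river: ρ → (-1,20,8)
river: ρ → (8,12,-9)
ρ-cycle length = 8 (tail of 1 descent step not counted)

8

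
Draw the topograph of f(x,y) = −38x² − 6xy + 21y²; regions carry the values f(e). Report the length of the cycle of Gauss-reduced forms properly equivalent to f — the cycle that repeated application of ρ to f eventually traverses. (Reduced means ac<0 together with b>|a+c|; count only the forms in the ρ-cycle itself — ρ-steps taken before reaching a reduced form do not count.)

D = 3228, ⌊√D⌋ = 56
descent: ρ → (21,48,-11)  [lands on river]
river: ρ → (-11,40,37)
river: ρ → (37,34,-14)
river: ρ → (-14,50,13)
river: ρ → (13,54,-6)
river: ρ → (-6,54,13)
river: ρ → (13,50,-14)
river: ρ → (-14,34,37)
river: ρ → (37,40,-11)
river: ρ → (-11,48,21)
river: ρ → (21,36,-23)
river: ρ → (-23,56,1)
river: ρ → (1,56,-23)
river: ρ → (-23,36,21)
ρ-cycle length = 14 (tail of 1 descent step not counted)

14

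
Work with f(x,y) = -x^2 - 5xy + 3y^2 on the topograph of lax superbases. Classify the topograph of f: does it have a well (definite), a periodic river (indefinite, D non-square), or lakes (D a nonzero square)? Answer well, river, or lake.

D = b²−4ac = (-5)² − 4·(-1)·3 = 37
D > 0 non-square ⇒ indefinite ⇒ periodic river

river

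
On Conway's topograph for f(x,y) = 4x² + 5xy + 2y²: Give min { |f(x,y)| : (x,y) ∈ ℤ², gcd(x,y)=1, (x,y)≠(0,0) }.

translate: b→-3 (≡5 mod 8), so (4,5,2)→(4,-3,1)
flip: (4,-3,1)→(1,3,4)
translate: b→1 (≡3 mod 2), so (1,3,4)→(1,1,2)
reduced (well bottom): (1,1,2) with a≤c, −a<b≤a
well minimum = a = 1

1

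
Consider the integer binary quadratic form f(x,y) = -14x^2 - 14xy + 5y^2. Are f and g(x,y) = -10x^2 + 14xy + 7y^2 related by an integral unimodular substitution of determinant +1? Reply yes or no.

D₁ = 476, D₂ = 476
river cycle of f (length 8): (5, 14, -14), (-14, 14, 5), (5, 16, -11), (-11, 6, 10), (10, 14, -7), (-7, 14, 10), (10, 6, -11), (-11, 16, 5)
river cycle of g (length 8): (7, 14, -10), (-10, 6, 11), (11, 16, -5), (-5, 14, 14), (14, 14, -5), (-5, 16, 11), (11, 6, -10), (-10, 14, 7)
cycles differ ⇒ inequivalent

no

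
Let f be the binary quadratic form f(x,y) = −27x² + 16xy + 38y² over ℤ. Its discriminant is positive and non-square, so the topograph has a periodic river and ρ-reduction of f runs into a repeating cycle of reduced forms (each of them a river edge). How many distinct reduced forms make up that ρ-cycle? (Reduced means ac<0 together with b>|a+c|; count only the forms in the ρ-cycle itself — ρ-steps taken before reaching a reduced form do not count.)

D = 4360, ⌊√D⌋ = 66
river: ρ → (38,60,-5)
river: ρ → (-5,60,38)
river: ρ → (38,16,-27)
river: ρ → (-27,38,27)
river: ρ → (27,16,-38)
river: ρ → (-38,60,5)
river: ρ → (5,60,-38)
river: ρ → (-38,16,27)
river: ρ → (27,38,-27)
river: ρ → (-27,16,38)
ρ-cycle length = 10 (tail of 0 descent steps not counted)

10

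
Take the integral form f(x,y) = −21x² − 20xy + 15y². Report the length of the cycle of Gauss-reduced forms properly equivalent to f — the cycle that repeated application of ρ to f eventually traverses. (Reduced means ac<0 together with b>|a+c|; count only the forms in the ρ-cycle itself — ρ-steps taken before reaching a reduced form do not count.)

D = 1660, ⌊√D⌋ = 40
descent: ρ → (15,20,-21)  [lands on river]
river: ρ → (-21,22,14)
river: ρ → (14,34,-9)
river: ρ → (-9,38,6)
river: ρ → (6,34,-21)
river: ρ → (-21,8,19)
river: ρ → (19,30,-10)
river: ρ → (-10,30,19)
river: ρ → (19,8,-21)
river: ρ → (-21,34,6)
river: ρ → (6,38,-9)
river: ρ → (-9,34,14)
river: ρ → (14,22,-21)
river: ρ → (-21,20,15)
river: ρ → (15,40,-1)
river: ρ → (-1,40,15)
ρ-cycle length = 16 (tail of 1 descent step not counted)

16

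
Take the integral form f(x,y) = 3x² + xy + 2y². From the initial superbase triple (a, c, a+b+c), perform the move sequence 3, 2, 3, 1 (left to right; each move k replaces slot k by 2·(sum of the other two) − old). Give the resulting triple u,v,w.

start (3,2,6) = (f(1,0),f(0,1),f(1,1))
replace slot 3: 2·(3+2) − 6 = 4 → (3,2,4)
replace slot 2: 2·(3+4) − 2 = 12 → (3,12,4)
replace slot 3: 2·(3+12) − 4 = 26 → (3,12,26)
replace slot 1: 2·(12+26) − 3 = 73 → (73,12,26)

73,12,26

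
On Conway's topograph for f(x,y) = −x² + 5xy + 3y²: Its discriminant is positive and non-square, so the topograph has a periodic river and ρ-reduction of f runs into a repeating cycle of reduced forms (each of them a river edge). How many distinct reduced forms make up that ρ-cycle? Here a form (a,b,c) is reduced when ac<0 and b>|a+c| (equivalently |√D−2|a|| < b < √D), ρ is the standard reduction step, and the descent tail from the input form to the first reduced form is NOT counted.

D = 37, ⌊√D⌋ = 6
river: ρ → (3,1,-3)
river: ρ → (-3,5,1)
river: ρ → (1,5,-3)
river: ρ → (-3,1,3)
river: ρ → (3,5,-1)
river: ρ → (-1,5,3)
ρ-cycle length = 6 (tail of 0 descent steps not counted)

6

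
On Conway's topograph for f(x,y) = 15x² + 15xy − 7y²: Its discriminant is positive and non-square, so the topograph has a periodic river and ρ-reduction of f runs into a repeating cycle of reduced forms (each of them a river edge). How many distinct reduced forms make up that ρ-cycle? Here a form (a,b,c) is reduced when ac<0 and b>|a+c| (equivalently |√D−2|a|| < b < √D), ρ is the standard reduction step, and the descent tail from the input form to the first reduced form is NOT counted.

D = 645, ⌊√D⌋ = 25
river: ρ → (-7,13,17)
river: ρ → (17,21,-3)
river: ρ → (-3,21,17)
river: ρ → (17,13,-7)
river: ρ → (-7,15,15)
river: ρ → (15,15,-7)
ρ-cycle length = 6 (tail of 0 descent steps not counted)

6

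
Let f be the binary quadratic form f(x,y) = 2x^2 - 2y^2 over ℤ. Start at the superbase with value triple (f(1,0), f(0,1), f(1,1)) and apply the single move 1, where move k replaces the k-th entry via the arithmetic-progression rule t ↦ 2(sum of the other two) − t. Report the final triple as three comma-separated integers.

start (2,-2,0) = (f(1,0),f(0,1),f(1,1))
replace slot 1: 2·((-2)+0) − 2 = -6 → (-6,-2,0)

-6,-2,0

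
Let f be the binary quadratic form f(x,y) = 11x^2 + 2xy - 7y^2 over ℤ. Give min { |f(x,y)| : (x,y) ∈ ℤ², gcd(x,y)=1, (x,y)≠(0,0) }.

descent: ρ → (-7,12,6)  [lands on river]
river: ρ → (6,12,-7)
river: ρ → (-7,16,2)
river: ρ → (2,16,-7)
closes: descent 1, river 4
min |a| on river = 2

2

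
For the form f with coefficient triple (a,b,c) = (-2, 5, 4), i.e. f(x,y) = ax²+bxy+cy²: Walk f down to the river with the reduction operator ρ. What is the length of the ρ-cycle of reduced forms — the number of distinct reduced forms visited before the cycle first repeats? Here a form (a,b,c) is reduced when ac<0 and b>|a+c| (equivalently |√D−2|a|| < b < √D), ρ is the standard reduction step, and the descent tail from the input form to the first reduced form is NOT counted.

D = 57, ⌊√D⌋ = 7
river: ρ → (4,3,-3)
river: ρ → (-3,3,4)
river: ρ → (4,5,-2)
river: ρ → (-2,7,1)
river: ρ → (1,7,-2)
river: ρ → (-2,5,4)
ρ-cycle length = 6 (tail of 0 descent steps not counted)

6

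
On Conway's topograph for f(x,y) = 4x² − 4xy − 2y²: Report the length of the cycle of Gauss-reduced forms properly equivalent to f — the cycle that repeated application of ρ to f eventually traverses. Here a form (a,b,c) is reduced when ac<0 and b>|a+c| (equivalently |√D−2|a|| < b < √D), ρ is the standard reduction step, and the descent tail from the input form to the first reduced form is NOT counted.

D = 48, ⌊√D⌋ = 6
descent: ρ → (-2,4,4)  [lands on river]
river: ρ → (4,4,-2)
ρ-cycle length = 2 (tail of 1 descent step not counted)

2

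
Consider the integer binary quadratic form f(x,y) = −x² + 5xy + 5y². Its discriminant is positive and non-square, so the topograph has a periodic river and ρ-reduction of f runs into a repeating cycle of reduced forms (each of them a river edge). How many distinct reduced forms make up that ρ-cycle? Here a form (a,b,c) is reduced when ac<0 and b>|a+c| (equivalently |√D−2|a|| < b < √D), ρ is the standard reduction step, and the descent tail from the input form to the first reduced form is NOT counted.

D = 45, ⌊√D⌋ = 6
river: ρ → (5,5,-1)
river: ρ → (-1,5,5)
ρ-cycle length = 2 (tail of 0 descent steps not counted)

2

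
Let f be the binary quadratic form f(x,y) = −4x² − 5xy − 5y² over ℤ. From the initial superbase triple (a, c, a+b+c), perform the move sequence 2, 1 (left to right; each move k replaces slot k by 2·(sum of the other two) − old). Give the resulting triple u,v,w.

start (-4,-5,-14) = (f(1,0),f(0,1),f(1,1))
replace slot 2: 2·((-4)+(-14)) − (-5) = -31 → (-4,-31,-14)
replace slot 1: 2·((-31)+(-14)) − (-4) = -86 → (-86,-31,-14)

-86,-31,-14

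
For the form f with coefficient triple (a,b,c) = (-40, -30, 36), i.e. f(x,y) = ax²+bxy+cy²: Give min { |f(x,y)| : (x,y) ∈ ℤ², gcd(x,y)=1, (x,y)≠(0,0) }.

descent: ρ → (36,30,-40)  [lands on river]
river: ρ → (-40,50,26)
river: ρ → (26,54,-36)
river: ρ → (-36,18,44)
river: ρ → (44,70,-10)
river: ρ → (-10,70,44)
river: ρ → (44,18,-36)
river: ρ → (-36,54,26)
river: ρ → (26,50,-40)
river: ρ → (-40,30,36)
river: ρ → (36,42,-34)
river: ρ → (-34,26,44)
river: ρ → (44,62,-16)
river: ρ → (-16,66,36)
river: ρ → (36,78,-4)
river: ρ → (-4,74,74)
river: ρ → (74,74,-4)
river: ρ → (-4,78,36)
river: ρ → (36,66,-16)
river: ρ → (-16,62,44)
river: ρ → (44,26,-34)
river: ρ → (-34,42,36)
closes: descent 1, river 22
min |a| on river = 4

4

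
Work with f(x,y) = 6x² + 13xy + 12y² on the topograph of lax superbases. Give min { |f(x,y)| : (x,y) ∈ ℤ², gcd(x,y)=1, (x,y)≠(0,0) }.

translate: b→1 (≡13 mod 12), so (6,13,12)→(6,1,5)
flip: (6,1,5)→(5,-1,6)
reduced (well bottom): (5,-1,6) with a≤c, −a<b≤a
well minimum = a = 5

5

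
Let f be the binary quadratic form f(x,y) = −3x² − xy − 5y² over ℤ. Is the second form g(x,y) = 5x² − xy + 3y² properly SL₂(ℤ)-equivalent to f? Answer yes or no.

D₁ = -59, D₂ = -59
f is negative-definite; reduce −f:
−f: reduced (well bottom): (3,1,5) with a≤c, −a<b≤a
flip sign back: reduced form of f is (-3,-1,-5)
g: flip: (5,-1,3)→(3,1,5)
g: reduced (well bottom): (3,1,5) with a≤c, −a<b≤a
reduced forms (-3, -1, -5) vs (3, 1, 5) ⇒ inequivalent

no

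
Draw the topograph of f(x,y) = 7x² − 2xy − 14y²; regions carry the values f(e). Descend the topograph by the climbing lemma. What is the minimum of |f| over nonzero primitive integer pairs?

descent: ρ → (-14,2,7)
descent: ρ → (7,12,-9)  [lands on river]
river: ρ → (-9,6,10)
river: ρ → (10,14,-5)
river: ρ → (-5,16,7)
closes: descent 2, river 4
min |a| on river = 5

5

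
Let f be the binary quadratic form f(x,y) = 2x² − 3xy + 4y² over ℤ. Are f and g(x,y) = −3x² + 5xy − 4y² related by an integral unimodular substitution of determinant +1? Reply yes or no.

D₁ = -23, D₂ = -23
f: translate: b→1 (≡-3 mod 4), so (2,-3,4)→(2,1,3)
f: reduced (well bottom): (2,1,3) with a≤c, −a<b≤a
g is negative-definite; reduce −g:
−g: translate: b→1 (≡-5 mod 6), so (3,-5,4)→(3,1,2)
−g: flip: (3,1,2)→(2,-1,3)
−g: reduced (well bottom): (2,-1,3) with a≤c, −a<b≤a
flip sign back: reduced form of g is (-2,1,-3)
reduced forms (2, 1, 3) vs (-2, 1, -3) ⇒ inequivalent

no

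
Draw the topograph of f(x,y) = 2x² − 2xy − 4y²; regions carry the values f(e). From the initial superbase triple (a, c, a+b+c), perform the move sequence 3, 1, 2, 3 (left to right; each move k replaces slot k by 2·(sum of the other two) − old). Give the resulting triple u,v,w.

start (2,-4,-4) = (f(1,0),f(0,1),f(1,1))
replace slot 3: 2·(2+(-4)) − (-4) = 0 → (2,-4,0)
replace slot 1: 2·((-4)+0) − 2 = -10 → (-10,-4,0)
replace slot 2: 2·((-10)+0) − (-4) = -16 → (-10,-16,0)
replace slot 3: 2·((-10)+(-16)) − 0 = -52 → (-10,-16,-52)

-10,-16,-52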